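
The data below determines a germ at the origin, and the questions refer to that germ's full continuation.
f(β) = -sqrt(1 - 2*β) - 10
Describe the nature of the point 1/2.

The point is an algebraic (square-root) branch point.

The term (-1)*sqrt(1 - β/(1/2)) has argument 1 - 1/2/(1/2) = 0 at 1/2: a square-root (algebraic, two-sheeted) branch point; the remaining terms are analytic or single-valued there.


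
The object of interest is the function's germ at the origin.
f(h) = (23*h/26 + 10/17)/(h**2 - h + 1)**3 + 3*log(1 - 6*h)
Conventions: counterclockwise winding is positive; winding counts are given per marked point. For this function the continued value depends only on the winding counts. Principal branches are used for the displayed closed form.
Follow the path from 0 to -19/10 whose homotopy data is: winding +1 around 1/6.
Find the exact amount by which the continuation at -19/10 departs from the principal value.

Continued minus principal equals (6)*pi*i.

The rational part is single-valued and drops out of the difference; each branch term changes only by its own monodromy.
(3)*log(1 - h/(1/6)): each positive loop around 1/6 adds 2*pi*i to the log, so winding +1 contributes (3)*(1)*2*pi*i = (6)*pi*i.
Summing the contributions at h = -19/10 gives (6)*pi*i.


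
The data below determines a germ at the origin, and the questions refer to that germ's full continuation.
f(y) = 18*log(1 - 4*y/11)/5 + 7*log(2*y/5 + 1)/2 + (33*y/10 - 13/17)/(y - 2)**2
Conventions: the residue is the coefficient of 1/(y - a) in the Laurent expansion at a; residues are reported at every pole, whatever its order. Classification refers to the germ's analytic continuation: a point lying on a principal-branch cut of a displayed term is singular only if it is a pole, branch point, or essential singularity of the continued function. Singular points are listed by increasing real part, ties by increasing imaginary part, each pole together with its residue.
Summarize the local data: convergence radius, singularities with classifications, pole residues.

Radius of convergence at 0: 2.
At -5/2: a logarithmic branch point.
At 2: a pole of order 2; residue 33/10.
At 11/4: a logarithmic branch point.

Denominator factor (y - 2)^2: pole of order 2 at 2, modulus 2.
Branch term (18/5)*log(1 - y/(11/4)): its argument vanishes at y = 11/4, a logarithmic branch point, modulus 11/4.
Branch term (7/2)*log(1 - y/(-5/2)): its argument vanishes at y = -5/2, a logarithmic branch point, modulus 5/2.
The radius of convergence is the smallest modulus among the singular points: 2.
The branch terms are analytic at 2 and contribute nothing to the residue; only the rational part matters.
At the order-2 pole 2 set g(y) = (y - (2))^2*(rational part) = 33*y/10 - 13/17.
Order-2 pole: residue = g'(a); g'(2) = 33/10, so the residue is 33/10.
List the singular points by increasing real part (a conjugate pair: the negative imaginary part first).


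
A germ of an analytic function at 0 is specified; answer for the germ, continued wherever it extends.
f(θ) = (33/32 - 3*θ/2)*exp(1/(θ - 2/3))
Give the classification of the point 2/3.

The exponent 1/(θ - (2/3)) has a pole at 2/3, so exp(1/(θ - (2/3))) takes every nonzero value near it: an essential singularity (not a pole of any order).

The point is an essential singularity.


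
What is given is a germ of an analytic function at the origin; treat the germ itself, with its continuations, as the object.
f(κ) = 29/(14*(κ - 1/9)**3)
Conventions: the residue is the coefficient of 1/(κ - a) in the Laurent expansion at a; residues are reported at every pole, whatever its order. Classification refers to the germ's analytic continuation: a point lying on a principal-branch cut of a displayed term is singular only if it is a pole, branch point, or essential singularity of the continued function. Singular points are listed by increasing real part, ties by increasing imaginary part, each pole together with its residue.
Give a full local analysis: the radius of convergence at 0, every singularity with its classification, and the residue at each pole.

Denominator factor (κ - 1/9)^3: pole of order 3 at 1/9, modulus 1/9.
The radius of convergence is the smallest modulus among the singular points: 1/9.
At the order-3 pole 1/9 set g(κ) = (κ - (1/9))^3*f(κ) = 29/14.
Order-3 pole: residue = g''(a)/2; g''(1/9) = 0, so the residue is 0.

Radius of convergence at 0: 1/9.
At 1/9: a pole of order 3; residue 0.


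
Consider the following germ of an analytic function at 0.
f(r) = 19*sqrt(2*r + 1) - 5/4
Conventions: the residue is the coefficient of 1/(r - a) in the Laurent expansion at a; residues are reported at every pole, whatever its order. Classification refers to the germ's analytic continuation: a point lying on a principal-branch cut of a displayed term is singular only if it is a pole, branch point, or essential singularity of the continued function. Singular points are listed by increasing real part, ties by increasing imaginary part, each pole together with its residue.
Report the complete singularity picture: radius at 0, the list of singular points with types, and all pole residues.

Radius of convergence at 0: 1/2.
At -1/2: an algebraic (square-root) branch point.

Branch term (19)*sqrt(1 - r/(-1/2)): its argument vanishes at r = -1/2, a square-root branch point, modulus 1/2.
The radius of convergence is the smallest modulus among the singular points: 1/2.


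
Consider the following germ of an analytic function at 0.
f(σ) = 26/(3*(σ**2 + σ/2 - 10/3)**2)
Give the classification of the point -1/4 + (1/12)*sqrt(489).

The denominator factor σ**2 + σ/2 - 10/3 vanishes at -1/4 + (1/12)*sqrt(489) and appears to the power 2; the numerator there equals 26/3, nonzero, and no other factor vanishes.
Hence a pole whose order is the multiplicity, 2.

The point is a pole of order 2.


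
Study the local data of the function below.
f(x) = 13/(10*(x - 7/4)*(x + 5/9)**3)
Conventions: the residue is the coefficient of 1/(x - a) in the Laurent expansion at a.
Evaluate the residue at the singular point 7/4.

At the order-1 pole 7/4 set g(x) = (x - (7/4))*f(x) = 13/(10*(x + 5/9)**3).
Simple pole: residue = g(a) at a = 7/4, which is 303264/2858935.

The residue is 303264/2858935.


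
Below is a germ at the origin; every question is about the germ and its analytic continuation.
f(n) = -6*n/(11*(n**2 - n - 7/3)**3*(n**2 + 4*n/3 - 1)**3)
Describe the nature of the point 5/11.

Denominator factors: n**2 - n - 7/3 = -937/363 at n = 5/11; n**2 + 4*n/3 - 1 = -68/363 at n = 5/11 — none vanishes.
So the germ continues analytically to 5/11.

The point is a regular point.


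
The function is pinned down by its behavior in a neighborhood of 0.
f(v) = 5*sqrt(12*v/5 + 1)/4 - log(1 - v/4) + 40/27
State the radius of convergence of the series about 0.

Branch term (5/4)*sqrt(1 - v/(-5/12)): its argument vanishes at v = -5/12, a square-root branch point, modulus 5/12.
Branch term (-1)*log(1 - v/(4)): its argument vanishes at v = 4, a logarithmic branch point, modulus 4.
The radius of convergence is the smallest modulus among the singular points: 5/12.

The radius of convergence is 5/12.


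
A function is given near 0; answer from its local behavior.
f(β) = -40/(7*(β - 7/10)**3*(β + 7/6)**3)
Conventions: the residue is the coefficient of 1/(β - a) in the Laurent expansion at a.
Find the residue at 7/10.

At the order-3 pole 7/10 set g(β) = (β - (7/10))^3*f(β) = -40/(7*(β + 7/6)**3).
Order-3 pole: residue = g''(a)/2; g''(7/10) = -11390625/3764768, so the residue is -11390625/7529536.

The residue is -11390625/7529536.


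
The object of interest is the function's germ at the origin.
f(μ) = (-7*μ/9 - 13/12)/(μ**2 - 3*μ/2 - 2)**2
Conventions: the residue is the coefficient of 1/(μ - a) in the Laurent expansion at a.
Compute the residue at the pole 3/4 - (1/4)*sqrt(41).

The residue is -(80/5043)*sqrt(41).

The factor μ**2 - 3*μ/2 - 2 splits as (μ - a)(μ - a') with a = 3/4 - (1/4)*sqrt(41), a' = 3/4 + (1/4)*sqrt(41). At the order-2 pole a set g(μ) = (μ - a)^2*f(μ) = [-7*μ/9 - 13/12] / (μ - a')^2.
Order-2 pole: residue = g'(a); g'(3/4 - (1/4)*sqrt(41)) = -(80/5043)*sqrt(41), so the residue is -(80/5043)*sqrt(41).


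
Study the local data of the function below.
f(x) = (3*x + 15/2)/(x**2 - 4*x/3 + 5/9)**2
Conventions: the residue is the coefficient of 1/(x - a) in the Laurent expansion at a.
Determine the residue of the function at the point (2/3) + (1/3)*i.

The factor x**2 - 4*x/3 + 5/9 splits as (x - a)(x - a') with a = (2/3) + (1/3)*i, a' = (2/3) - (1/3)*i. At the order-2 pole a set g(x) = (x - a)^2*f(x) = [3*x + 15/2] / (x - a')^2.
Order-2 pole: residue = g'(a); g'((2/3) + (1/3)*i) = -(513/8)*i, so the residue is -(513/8)*i.

The residue is -(513/8)*i.


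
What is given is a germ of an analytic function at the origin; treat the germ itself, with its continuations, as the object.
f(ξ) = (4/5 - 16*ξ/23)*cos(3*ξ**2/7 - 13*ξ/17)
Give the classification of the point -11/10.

There is no denominator, hence no pole anywhere.
The factor cos(3*ξ**2/7 - 13*ξ/17) is entire.
So the germ continues analytically to -11/10.

The point is a regular point.


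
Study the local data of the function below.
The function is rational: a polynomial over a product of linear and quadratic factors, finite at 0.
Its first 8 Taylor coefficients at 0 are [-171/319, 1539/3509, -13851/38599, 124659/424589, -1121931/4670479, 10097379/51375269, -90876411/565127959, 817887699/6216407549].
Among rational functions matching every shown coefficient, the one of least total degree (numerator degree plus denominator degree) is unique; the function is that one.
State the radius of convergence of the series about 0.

The radius of convergence is 11/9.

No rational of total degree below 1 reproduces all 8 coefficients; solving the [0/1] Pade equations on them gives f(γ) = -19/(29*(γ + 11/9)), whose expansion matches every shown term.
Denominator factor (γ + 11/9): pole of order 1 at -11/9, modulus 11/9.
The radius of convergence is the smallest modulus among the singular points: 11/9.


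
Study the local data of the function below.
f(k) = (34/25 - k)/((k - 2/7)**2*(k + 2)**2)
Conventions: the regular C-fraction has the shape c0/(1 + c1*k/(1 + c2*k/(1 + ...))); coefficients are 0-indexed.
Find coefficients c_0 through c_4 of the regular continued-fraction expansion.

The regular C-fraction coefficients are [833/200, -179/34, 1883/6086, -360689/48151, 19336117/3261356].

Taylor coefficients (expand at 0): a_0 = 833/200, a_1 = 8771/400, a_2 = 43463/400, a_3 = 390089/800, a_4 = 6672183/3200.
c0 = a_0 = 833/200. Peel one level at a time: if S = 1 + c*k/S' with S'(0) = 1, then c is the k-coefficient of S and S' = c*k/(S - 1).
S_1 = c0/f = 1 + (-179/34)*k + (1883/1156)*k^2 + ...; c1 = -179/34.
S_2 = c1*k/(S_1 - 1) = 1 + (1883/6086)*k + (148519/64082)*k^2 + ...; c2 = 1883/6086.
S_3 = c2*k/(S_2 - 1) = 1 + (-360689/48151)*k + (12854737/289444)*k^2 + ...; c3 = -360689/48151.
S_4 = c3*k/(S_3 - 1) = 1 + (19336117/3261356)*k + ...; c4 = 19336117/3261356.


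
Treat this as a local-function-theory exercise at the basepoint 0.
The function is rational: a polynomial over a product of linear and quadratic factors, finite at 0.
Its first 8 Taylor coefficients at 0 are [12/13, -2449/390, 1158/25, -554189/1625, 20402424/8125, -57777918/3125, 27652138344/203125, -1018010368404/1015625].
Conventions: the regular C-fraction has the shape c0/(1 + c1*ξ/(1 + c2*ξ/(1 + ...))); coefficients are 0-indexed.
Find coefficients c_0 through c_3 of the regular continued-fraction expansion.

The regular C-fraction coefficients are [12/13, 2449/360, 505727/881640, -432/2449].

Taylor coefficients (read off): a_0 = 12/13, a_1 = -2449/390, a_2 = 1158/25, a_3 = -554189/1625.
c0 = a_0 = 12/13. Peel one level at a time: if S = 1 + c*ξ/S' with S'(0) = 1, then c is the ξ-coefficient of S and S' = c*ξ/(S - 1).
S_1 = c0/f = 1 + (2449/360)*ξ + (-505727/129600)*ξ^2 + ...; c1 = 2449/360.
S_2 = c1*ξ/(S_1 - 1) = 1 + (505727/881640)*ξ + (3034362/29988005)*ξ^2 + ...; c2 = 505727/881640.
S_3 = c2*ξ/(S_2 - 1) = 1 + (-432/2449)*ξ + ...; c3 = -432/2449.


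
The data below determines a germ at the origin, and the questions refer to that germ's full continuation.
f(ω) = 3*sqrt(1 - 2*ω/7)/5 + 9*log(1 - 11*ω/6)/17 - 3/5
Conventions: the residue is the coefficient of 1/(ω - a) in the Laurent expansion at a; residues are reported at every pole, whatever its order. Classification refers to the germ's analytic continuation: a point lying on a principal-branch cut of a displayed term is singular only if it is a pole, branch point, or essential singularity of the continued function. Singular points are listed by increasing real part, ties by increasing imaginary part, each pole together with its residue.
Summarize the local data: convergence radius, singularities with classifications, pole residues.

Radius of convergence at 0: 6/11.
At 6/11: a logarithmic branch point.
At 7/2: an algebraic (square-root) branch point.

Branch term (3/5)*sqrt(1 - ω/(7/2)): its argument vanishes at ω = 7/2, a square-root branch point, modulus 7/2.
Branch term (9/17)*log(1 - ω/(6/11)): its argument vanishes at ω = 6/11, a logarithmic branch point, modulus 6/11.
The radius of convergence is the smallest modulus among the singular points: 6/11.
List the singular points by increasing real part (a conjugate pair: the negative imaginary part first).


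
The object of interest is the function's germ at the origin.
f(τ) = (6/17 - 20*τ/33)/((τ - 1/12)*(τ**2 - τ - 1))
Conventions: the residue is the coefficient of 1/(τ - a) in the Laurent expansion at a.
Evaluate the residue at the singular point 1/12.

The residue is -8144/28985.

At the order-1 pole 1/12 set g(τ) = (τ - (1/12))*f(τ) = (6/17 - 20*τ/33)/(τ**2 - τ - 1).
Simple pole: residue = g(a) at a = 1/12, which is -8144/28985.


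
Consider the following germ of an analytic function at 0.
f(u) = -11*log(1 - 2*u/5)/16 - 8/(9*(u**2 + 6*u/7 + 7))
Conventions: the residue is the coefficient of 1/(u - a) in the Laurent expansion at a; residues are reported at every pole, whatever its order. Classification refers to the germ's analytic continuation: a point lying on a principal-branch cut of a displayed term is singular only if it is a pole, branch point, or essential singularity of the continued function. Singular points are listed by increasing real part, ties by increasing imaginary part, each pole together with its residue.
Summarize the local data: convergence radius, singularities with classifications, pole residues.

Radius of convergence at 0: 5/2.
At (-3/7) - ((1/7)*sqrt(334))*i: a pole of order 1; residue -((14/1503)*sqrt(334))*i.
At (-3/7) + ((1/7)*sqrt(334))*i: a pole of order 1; residue ((14/1503)*sqrt(334))*i.
At 5/2: a logarithmic branch point.

Denominator factor (u**2 + 6*u/7 + 7): discriminant -1336/49, complex-conjugate roots (-3/7) + ((1/7)*sqrt(334))*i and (-3/7) - ((1/7)*sqrt(334))*i; poles of order 1, moduli sqrt(7) and sqrt(7).
Branch term (-11/16)*log(1 - u/(5/2)): its argument vanishes at u = 5/2, a logarithmic branch point, modulus 5/2.
The radius of convergence is the smallest modulus among the singular points: 5/2.
The branch term is analytic at (-3/7) - ((1/7)*sqrt(334))*i and contributes nothing to the residue; only the rational part matters.
The factor u**2 + 6*u/7 + 7 splits as (u - a)(u - a') with a = (-3/7) - ((1/7)*sqrt(334))*i, a' = (-3/7) + ((1/7)*sqrt(334))*i. At the order-1 pole a set g(u) = (u - a)*(rational part) = [-8/9] / (u - a').
Simple pole: residue = g(a) at a = (-3/7) - ((1/7)*sqrt(334))*i, which is -((14/1503)*sqrt(334))*i.
The branch term is analytic at (-3/7) + ((1/7)*sqrt(334))*i and contributes nothing to the residue; only the rational part matters.
The factor u**2 + 6*u/7 + 7 splits as (u - a)(u - a') with a = (-3/7) + ((1/7)*sqrt(334))*i, a' = (-3/7) - ((1/7)*sqrt(334))*i. At the order-1 pole a set g(u) = (u - a)*(rational part) = [-8/9] / (u - a').
Simple pole: residue = g(a) at a = (-3/7) + ((1/7)*sqrt(334))*i, which is ((14/1503)*sqrt(334))*i.
List the singular points by increasing real part (a conjugate pair: the negative imaginary part first).


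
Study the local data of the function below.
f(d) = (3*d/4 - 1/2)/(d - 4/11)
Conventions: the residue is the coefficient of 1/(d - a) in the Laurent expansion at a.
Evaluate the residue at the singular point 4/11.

At the order-1 pole 4/11 set g(d) = (d - (4/11))*f(d) = 3*d/4 - 1/2.
Simple pole: residue = g(a) at a = 4/11, which is -5/22.

The residue is -5/22.


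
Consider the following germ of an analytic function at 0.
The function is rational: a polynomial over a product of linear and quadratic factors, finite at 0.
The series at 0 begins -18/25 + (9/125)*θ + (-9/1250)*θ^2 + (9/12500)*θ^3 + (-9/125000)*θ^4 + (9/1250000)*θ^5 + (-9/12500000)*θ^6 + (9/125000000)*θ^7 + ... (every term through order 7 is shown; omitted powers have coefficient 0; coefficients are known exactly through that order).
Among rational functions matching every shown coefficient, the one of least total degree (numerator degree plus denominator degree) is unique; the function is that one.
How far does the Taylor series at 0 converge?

No rational of total degree below 1 reproduces all 8 coefficients; solving the [0/1] Pade equations on them gives f(θ) = -36/(5*(θ + 10)), whose expansion matches every shown term.
Denominator factor (θ + 10): pole of order 1 at -10, modulus 10.
The radius of convergence is the smallest modulus among the singular points: 10.

The radius of convergence is 10.


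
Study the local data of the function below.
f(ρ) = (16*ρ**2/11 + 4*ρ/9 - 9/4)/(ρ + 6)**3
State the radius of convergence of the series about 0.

Denominator factor (ρ + 6)^3: pole of order 3 at -6, modulus 6.
The radius of convergence is the smallest modulus among the singular points: 6.

The radius of convergence is 6.


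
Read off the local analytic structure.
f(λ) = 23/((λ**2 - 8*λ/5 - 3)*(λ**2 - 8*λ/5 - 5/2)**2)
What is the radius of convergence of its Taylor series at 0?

Denominator factor (λ**2 - 8*λ/5 - 5/2)^2: discriminant 314/25, real irrational roots 4/5 + (1/10)*sqrt(314) and 4/5 - (1/10)*sqrt(314); poles of order 2, moduli 4/5 + (1/10)*sqrt(314) and -4/5 + (1/10)*sqrt(314).
Denominator factor (λ**2 - 8*λ/5 - 3): discriminant 364/25, real irrational roots 4/5 + (1/5)*sqrt(91) and 4/5 - (1/5)*sqrt(91); poles of order 1, moduli 4/5 + (1/5)*sqrt(91) and -4/5 + (1/5)*sqrt(91).
The radius of convergence is the smallest modulus among the singular points: -4/5 + (1/10)*sqrt(314).

The radius of convergence is -4/5 + (1/10)*sqrt(314).


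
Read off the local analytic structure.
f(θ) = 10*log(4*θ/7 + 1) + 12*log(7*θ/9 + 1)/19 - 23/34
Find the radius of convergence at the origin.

The radius of convergence is 9/7.

Branch term (10)*log(1 - θ/(-7/4)): its argument vanishes at θ = -7/4, a logarithmic branch point, modulus 7/4.
Branch term (12/19)*log(1 - θ/(-9/7)): its argument vanishes at θ = -9/7, a logarithmic branch point, modulus 9/7.
The radius of convergence is the smallest modulus among the singular points: 9/7.


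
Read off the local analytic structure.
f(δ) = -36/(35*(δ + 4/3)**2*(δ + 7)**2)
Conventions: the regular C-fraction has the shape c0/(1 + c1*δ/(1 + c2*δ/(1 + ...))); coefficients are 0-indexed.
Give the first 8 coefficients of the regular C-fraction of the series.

The regular C-fraction coefficients are [-81/6860, 25/14, -793/1400, 418849/1110200, -21508200/332147257, 39570700/238325081, -418849/28393100, 5121/49900].

Taylor coefficients (expand at 0): a_0 = -81/6860, a_1 = 405/19208, a_2 = -138267/5378240, a_3 = 202095/7529536, a_4 = -108887733/4216540160, a_5 = 279130455/11806312448, a_6 = -9888231897/472252497920, a_7 = 2619039825/144627327488.
c0 = a_0 = -81/6860. Peel one level at a time: if S = 1 + c*δ/S' with S'(0) = 1, then c is the δ-coefficient of S and S' = c*δ/(S - 1).
S_1 = c0/f = 1 + (25/14)*δ + (793/784)*δ^2 + ...; c1 = 25/14.
S_2 = c1*δ/(S_1 - 1) = 1 + (-793/1400)*δ + (418849/1960000)*δ^2 + ...; c2 = -793/1400.
S_3 = c2*δ/(S_2 - 1) = 1 + (418849/1110200)*δ + (15363/628849)*δ^2 + ...; c3 = 418849/1110200.
S_4 = c3*δ/(S_3 - 1) = 1 + (-21508200/332147257)*δ + (1886220000/175434484801)*δ^2 + ...; c4 = -21508200/332147257.
S_5 = c4*δ/(S_4 - 1) = 1 + (39570700/238325081)*δ + (793/323761)*δ^2 + ...; c5 = 39570700/238325081.
S_6 = c5*δ/(S_5 - 1) = 1 + (-418849/28393100)*δ + (3769641/2490010000)*δ^2 + ...; c6 = -418849/28393100.
S_7 = c6*δ/(S_6 - 1) = 1 + (5121/49900)*δ + ...; c7 = 5121/49900.


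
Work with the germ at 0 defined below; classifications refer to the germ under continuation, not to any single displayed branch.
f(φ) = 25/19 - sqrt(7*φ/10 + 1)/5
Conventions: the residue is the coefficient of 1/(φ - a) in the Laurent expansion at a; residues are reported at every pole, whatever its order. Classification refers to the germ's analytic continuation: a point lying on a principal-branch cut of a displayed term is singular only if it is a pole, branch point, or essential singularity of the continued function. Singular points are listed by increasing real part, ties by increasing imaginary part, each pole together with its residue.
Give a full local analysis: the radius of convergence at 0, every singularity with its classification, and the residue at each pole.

Branch term (-1/5)*sqrt(1 - φ/(-10/7)): its argument vanishes at φ = -10/7, a square-root branch point, modulus 10/7.
The radius of convergence is the smallest modulus among the singular points: 10/7.

Radius of convergence at 0: 10/7.
At -10/7: an algebraic (square-root) branch point.


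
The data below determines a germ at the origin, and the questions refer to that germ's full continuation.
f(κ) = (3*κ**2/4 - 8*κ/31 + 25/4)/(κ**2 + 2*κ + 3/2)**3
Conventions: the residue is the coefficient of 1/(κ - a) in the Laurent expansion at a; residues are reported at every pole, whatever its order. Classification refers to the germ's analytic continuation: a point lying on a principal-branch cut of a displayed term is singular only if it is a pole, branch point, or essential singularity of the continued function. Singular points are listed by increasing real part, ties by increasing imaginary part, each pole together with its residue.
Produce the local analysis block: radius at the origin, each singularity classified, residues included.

Radius of convergence at 0: (1/2)*sqrt(6).
At (-1) - ((1/2)*sqrt(2))*i: a pole of order 3; residue ((5493/992)*sqrt(2))*i.
At (-1) + ((1/2)*sqrt(2))*i: a pole of order 3; residue -((5493/992)*sqrt(2))*i.


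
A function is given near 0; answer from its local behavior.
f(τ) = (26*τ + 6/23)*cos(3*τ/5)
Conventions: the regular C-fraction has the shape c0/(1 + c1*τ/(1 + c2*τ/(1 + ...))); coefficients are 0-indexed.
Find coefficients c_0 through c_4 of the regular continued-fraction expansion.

Taylor coefficients (expand at 0): a_0 = 6/23, a_1 = 26, a_2 = -27/575, a_3 = -117/25, a_4 = 81/57500.
c0 = a_0 = 6/23. Peel one level at a time: if S = 1 + c*τ/S' with S'(0) = 1, then c is the τ-coefficient of S and S' = c*τ/(S - 1).
S_1 = c0/f = 1 + (-299/3)*τ + (4470131/450)*τ^2 + ...; c1 = -299/3.
S_2 = c1*τ/(S_1 - 1) = 1 + (4470131/44850)*τ + (40231179/223502500)*τ^2 + ...; c2 = 4470131/44850.
S_3 = c2*τ/(S_2 - 1) = 1 + (-27/14950)*τ + (-243/89402620)*τ^2 + ...; c3 = -27/14950.
S_4 = c3*τ/(S_3 - 1) = 1 + (-13455/8940262)*τ + ...; c4 = -13455/8940262.

The regular C-fraction coefficients are [6/23, -299/3, 4470131/44850, -27/14950, -13455/8940262].


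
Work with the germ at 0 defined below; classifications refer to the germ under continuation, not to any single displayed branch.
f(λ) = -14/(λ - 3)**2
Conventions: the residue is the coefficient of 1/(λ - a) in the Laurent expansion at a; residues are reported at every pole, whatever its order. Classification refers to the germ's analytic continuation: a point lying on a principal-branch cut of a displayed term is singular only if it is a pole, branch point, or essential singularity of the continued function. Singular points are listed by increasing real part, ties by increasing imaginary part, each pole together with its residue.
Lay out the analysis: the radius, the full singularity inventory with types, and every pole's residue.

Radius of convergence at 0: 3.
At 3: a pole of order 2; residue 0.

Denominator factor (λ - 3)^2: pole of order 2 at 3, modulus 3.
The radius of convergence is the smallest modulus among the singular points: 3.
At the order-2 pole 3 set g(λ) = (λ - (3))^2*f(λ) = -14.
Order-2 pole: residue = g'(a); g'(3) = 0, so the residue is 0.


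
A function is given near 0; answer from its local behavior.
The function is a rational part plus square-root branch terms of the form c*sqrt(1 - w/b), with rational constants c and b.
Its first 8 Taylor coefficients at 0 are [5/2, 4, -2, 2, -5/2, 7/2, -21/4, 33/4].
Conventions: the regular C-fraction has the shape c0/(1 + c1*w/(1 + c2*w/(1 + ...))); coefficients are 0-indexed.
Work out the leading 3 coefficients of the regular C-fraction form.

Taylor coefficients (read off): a_0 = 5/2, a_1 = 4, a_2 = -2.
c0 = a_0 = 5/2. Peel one level at a time: if S = 1 + c*w/S' with S'(0) = 1, then c is the w-coefficient of S and S' = c*w/(S - 1).
S_1 = c0/f = 1 + (-8/5)*w + (84/25)*w^2 + ...; c1 = -8/5.
S_2 = c1*w/(S_1 - 1) = 1 + (21/10)*w + ...; c2 = 21/10.

The regular C-fraction coefficients are [5/2, -8/5, 21/10].


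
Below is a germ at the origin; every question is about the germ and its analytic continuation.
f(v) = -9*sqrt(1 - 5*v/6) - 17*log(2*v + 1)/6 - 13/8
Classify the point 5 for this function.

There is no denominator, hence no pole anywhere.
Branch term sqrt(1 - v/(6/5)): argument at 5 is -19/6, nonzero, so 5 is not its branch point (a point on a principal cut is still regular for the continued germ).
Branch term log(1 - v/(-1/2)): argument at 5 is 11, nonzero, so 5 is not its branch point (a point on a principal cut is still regular for the continued germ).
So the germ continues analytically to 5.

The point is a regular point.


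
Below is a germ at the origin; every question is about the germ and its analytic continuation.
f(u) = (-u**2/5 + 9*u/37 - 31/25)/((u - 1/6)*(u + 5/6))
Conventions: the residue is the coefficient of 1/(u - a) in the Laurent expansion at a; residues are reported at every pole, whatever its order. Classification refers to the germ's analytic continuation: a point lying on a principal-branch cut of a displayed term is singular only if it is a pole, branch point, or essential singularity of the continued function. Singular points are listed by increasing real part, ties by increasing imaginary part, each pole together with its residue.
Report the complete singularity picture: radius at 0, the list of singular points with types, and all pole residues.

Denominator factor (u + 5/6): pole of order 1 at -5/6, modulus 5/6.
Denominator factor (u - 1/6): pole of order 1 at 1/6, modulus 1/6.
The radius of convergence is the smallest modulus among the singular points: 1/6.
At the order-1 pole -5/6 set g(u) = (u - (-5/6))*f(u) = (-u**2/5 + 9*u/37 - 31/25)/(u - 1/6).
Simple pole: residue = g(a) at a = -5/6, which is 52667/33300.
At the order-1 pole 1/6 set g(u) = (u - (1/6))*f(u) = (-u**2/5 + 9*u/37 - 31/25)/(u + 5/6).
Simple pole: residue = g(a) at a = 1/6, which is -40127/33300.
List the singular points by increasing real part (a conjugate pair: the negative imaginary part first).

Radius of convergence at 0: 1/6.
At -5/6: a pole of order 1; residue 52667/33300.
At 1/6: a pole of order 1; residue -40127/33300.


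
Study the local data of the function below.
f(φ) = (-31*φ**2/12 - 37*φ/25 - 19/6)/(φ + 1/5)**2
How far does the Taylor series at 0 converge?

Denominator factor (φ + 1/5)^2: pole of order 2 at -1/5, modulus 1/5.
The radius of convergence is the smallest modulus among the singular points: 1/5.

The radius of convergence is 1/5.


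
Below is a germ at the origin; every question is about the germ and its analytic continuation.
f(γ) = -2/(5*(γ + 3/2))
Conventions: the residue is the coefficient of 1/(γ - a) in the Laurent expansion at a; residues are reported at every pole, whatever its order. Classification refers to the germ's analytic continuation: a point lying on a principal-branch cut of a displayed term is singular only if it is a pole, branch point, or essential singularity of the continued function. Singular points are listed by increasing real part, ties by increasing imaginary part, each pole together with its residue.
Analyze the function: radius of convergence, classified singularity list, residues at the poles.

Radius of convergence at 0: 3/2.
At -3/2: a pole of order 1; residue -2/5.

Denominator factor (γ + 3/2): pole of order 1 at -3/2, modulus 3/2.
The radius of convergence is the smallest modulus among the singular points: 3/2.
At the order-1 pole -3/2 set g(γ) = (γ - (-3/2))*f(γ) = -2/5.
Simple pole: residue = g(a) at a = -3/2, which is -2/5.


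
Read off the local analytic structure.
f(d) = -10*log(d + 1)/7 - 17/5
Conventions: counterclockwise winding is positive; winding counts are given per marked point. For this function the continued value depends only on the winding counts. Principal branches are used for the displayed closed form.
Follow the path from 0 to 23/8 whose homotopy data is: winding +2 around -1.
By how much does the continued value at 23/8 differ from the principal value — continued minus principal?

Continued minus principal equals -(40/7)*pi*i.

The rational part is single-valued and drops out of the difference; each branch term changes only by its own monodromy.
(-10/7)*log(1 - d/(-1)): each positive loop around -1 adds 2*pi*i to the log, so winding +2 contributes (-10/7)*(2)*2*pi*i = -(40/7)*pi*i.
Summing the contributions at d = 23/8 gives -(40/7)*pi*i.


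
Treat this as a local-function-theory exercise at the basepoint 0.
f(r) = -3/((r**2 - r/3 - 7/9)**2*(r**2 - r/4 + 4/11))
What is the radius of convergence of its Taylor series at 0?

Denominator factor (r**2 - r/4 + 4/11): discriminant -245/176, complex-conjugate roots (1/8) + ((7/88)*sqrt(55))*i and (1/8) - ((7/88)*sqrt(55))*i; poles of order 1, moduli (2/11)*sqrt(11) and (2/11)*sqrt(11).
Denominator factor (r**2 - r/3 - 7/9)^2: discriminant 29/9, real irrational roots 1/6 + (1/6)*sqrt(29) and 1/6 - (1/6)*sqrt(29); poles of order 2, moduli 1/6 + (1/6)*sqrt(29) and -1/6 + (1/6)*sqrt(29).
The radius of convergence is the smallest modulus among the singular points: (2/11)*sqrt(11).

The radius of convergence is (2/11)*sqrt(11).


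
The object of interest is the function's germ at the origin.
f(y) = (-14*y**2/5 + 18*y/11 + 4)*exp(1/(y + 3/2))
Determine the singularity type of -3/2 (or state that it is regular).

The exponent 1/(y - (-3/2)) has a pole at -3/2, so exp(1/(y - (-3/2))) takes every nonzero value near it: an essential singularity (not a pole of any order).

The point is an essential singularity.


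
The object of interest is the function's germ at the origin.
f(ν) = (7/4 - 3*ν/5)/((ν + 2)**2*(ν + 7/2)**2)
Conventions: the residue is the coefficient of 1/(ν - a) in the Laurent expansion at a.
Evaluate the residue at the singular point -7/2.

At the order-2 pole -7/2 set g(ν) = (ν - (-7/2))^2*f(ν) = (7/4 - 3*ν/5)/(ν + 2)**2.
Order-2 pole: residue = g'(a); g'(-7/2) = 272/135, so the residue is 272/135.

The residue is 272/135.


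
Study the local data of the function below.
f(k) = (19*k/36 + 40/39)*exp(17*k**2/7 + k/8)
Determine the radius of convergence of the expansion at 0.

The radius of convergence is infinite.

The factor exp(17*k**2/7 + k/8) is entire and contributes no finite singular point.
The polynomial part has no poles.
No finite singular points: the Taylor series at 0 converges everywhere.


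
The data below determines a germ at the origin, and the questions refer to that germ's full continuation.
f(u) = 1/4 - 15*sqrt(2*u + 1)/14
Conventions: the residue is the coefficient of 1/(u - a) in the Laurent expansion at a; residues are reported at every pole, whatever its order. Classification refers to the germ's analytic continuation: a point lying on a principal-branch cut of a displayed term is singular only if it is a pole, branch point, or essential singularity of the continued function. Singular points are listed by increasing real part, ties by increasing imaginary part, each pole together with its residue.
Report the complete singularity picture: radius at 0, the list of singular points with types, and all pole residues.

Radius of convergence at 0: 1/2.
At -1/2: an algebraic (square-root) branch point.

Branch term (-15/14)*sqrt(1 - u/(-1/2)): its argument vanishes at u = -1/2, a square-root branch point, modulus 1/2.
The radius of convergence is the smallest modulus among the singular points: 1/2.


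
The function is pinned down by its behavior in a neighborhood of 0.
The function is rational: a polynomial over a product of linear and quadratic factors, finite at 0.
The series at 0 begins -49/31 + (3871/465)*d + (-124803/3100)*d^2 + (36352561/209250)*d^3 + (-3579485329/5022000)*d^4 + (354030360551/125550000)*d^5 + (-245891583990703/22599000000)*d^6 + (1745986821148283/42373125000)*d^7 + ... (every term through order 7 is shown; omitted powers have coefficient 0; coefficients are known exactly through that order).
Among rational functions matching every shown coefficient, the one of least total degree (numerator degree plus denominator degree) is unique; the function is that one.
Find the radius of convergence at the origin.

No rational of total degree below 4 reproduces all 8 coefficients; solving the [0/4] Pade equations on them gives f(d) = -9/(31*(d - 10/7)**2*(d + 3/10)**2), whose expansion matches every shown term.
Denominator factor (d - 10/7)^2: pole of order 2 at 10/7, modulus 10/7.
Denominator factor (d + 3/10)^2: pole of order 2 at -3/10, modulus 3/10.
The radius of convergence is the smallest modulus among the singular points: 3/10.

The radius of convergence is 3/10.


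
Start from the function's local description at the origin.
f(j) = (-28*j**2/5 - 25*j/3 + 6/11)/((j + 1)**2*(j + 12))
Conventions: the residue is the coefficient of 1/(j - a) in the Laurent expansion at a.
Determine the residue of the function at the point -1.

At the order-2 pole -1 set g(j) = (j - (-1))^2*f(j) = (-28*j**2/5 - 25*j/3 + 6/11)/(j + 12).
Order-2 pole: residue = g'(a); g'(-1) = 1554/6655, so the residue is 1554/6655.

The residue is 1554/6655.


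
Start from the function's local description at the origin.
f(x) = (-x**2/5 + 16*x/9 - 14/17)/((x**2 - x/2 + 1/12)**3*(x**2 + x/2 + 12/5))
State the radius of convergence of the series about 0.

The radius of convergence is (1/6)*sqrt(3).

Denominator factor (x**2 + x/2 + 12/5): discriminant -187/20, complex-conjugate roots (-1/4) + ((1/20)*sqrt(935))*i and (-1/4) - ((1/20)*sqrt(935))*i; poles of order 1, moduli (2/5)*sqrt(15) and (2/5)*sqrt(15).
Denominator factor (x**2 - x/2 + 1/12)^3: discriminant -1/12, complex-conjugate roots (1/4) + ((1/12)*sqrt(3))*i and (1/4) - ((1/12)*sqrt(3))*i; poles of order 3, moduli (1/6)*sqrt(3) and (1/6)*sqrt(3).
The radius of convergence is the smallest modulus among the singular points: (1/6)*sqrt(3).


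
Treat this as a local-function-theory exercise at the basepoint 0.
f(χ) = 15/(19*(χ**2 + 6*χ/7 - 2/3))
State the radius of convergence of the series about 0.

Denominator factor (χ**2 + 6*χ/7 - 2/3): discriminant 500/147, real irrational roots -3/7 + (5/21)*sqrt(15) and -3/7 - (5/21)*sqrt(15); poles of order 1, moduli -3/7 + (5/21)*sqrt(15) and 3/7 + (5/21)*sqrt(15).
The radius of convergence is the smallest modulus among the singular points: -3/7 + (5/21)*sqrt(15).

The radius of convergence is -3/7 + (5/21)*sqrt(15).


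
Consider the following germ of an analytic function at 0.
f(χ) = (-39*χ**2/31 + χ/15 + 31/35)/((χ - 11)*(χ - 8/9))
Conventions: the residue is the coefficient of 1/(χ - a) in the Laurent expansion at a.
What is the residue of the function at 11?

At the order-1 pole 11 set g(χ) = (χ - (11))*f(χ) = (-39*χ**2/31 + χ/15 + 31/35)/(χ - 8/9).
Simple pole: residue = g(a) at a = 11, which is -294135/19747.

The residue is -294135/19747.


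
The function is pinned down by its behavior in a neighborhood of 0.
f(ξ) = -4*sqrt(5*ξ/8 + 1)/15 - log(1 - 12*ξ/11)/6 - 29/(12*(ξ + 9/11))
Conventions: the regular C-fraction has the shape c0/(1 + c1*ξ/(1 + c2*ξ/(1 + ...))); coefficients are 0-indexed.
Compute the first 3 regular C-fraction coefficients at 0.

The regular C-fraction coefficients are [-1739/540, 198260/172161, 192128561/24272099456].

Taylor coefficients (expand at 0): a_0 = -1739/540, a_1 = 9913/2673, a_2 = -145655051/33872256.
c0 = a_0 = -1739/540. Peel one level at a time: if S = 1 + c*ξ/S' with S'(0) = 1, then c is the ξ-coefficient of S and S' = c*ξ/(S - 1).
S_1 = c0/f = 1 + (198260/172161)*ξ + (-960642805/105384568608)*ξ^2 + ...; c1 = 198260/172161.
S_2 = c1*ξ/(S_1 - 1) = 1 + (192128561/24272099456)*ξ + ...; c2 = 192128561/24272099456.


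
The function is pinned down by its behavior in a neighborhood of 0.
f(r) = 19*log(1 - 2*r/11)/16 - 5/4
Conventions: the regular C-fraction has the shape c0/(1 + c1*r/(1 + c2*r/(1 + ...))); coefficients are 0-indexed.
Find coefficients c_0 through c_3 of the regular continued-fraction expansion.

Taylor coefficients (expand at 0): a_0 = -5/4, a_1 = -19/88, a_2 = -19/968, a_3 = -19/7986.
c0 = a_0 = -5/4. Peel one level at a time: if S = 1 + c*r/S' with S'(0) = 1, then c is the r-coefficient of S and S' = c*r/(S - 1).
S_1 = c0/f = 1 + (-19/110)*r + (171/12100)*r^2 + ...; c1 = -19/110.
S_2 = c1*r/(S_1 - 1) = 1 + (9/110)*r + (-1/363)*r^2 + ...; c2 = 9/110.
S_3 = c2*r/(S_2 - 1) = 1 + (10/297)*r + ...; c3 = 10/297.

The regular C-fraction coefficients are [-5/4, -19/110, 9/110, 10/297].


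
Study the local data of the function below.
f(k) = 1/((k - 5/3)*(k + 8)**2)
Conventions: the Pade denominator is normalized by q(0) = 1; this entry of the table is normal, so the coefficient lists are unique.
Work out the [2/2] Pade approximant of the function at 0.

Taylor coefficients needed (expand at 0): a_0 = -3/320, a_1 = -21/6400, a_2 = -1233/512000, a_3 = -7023/5120000, a_4 = -683583/819200000.
Write the denominator as Q(k) = 1 + q1*k + q2*k^2. Requiring Q*f - P = O(k^5) with deg P <= 2 kills the coefficients of k^3..k^4 in Q*f:
  k^3: a_3 + q1*a_2 + q2*a_1 = 0, i.e. -7023/5120000 + (-1233/512000)*q1 + (-21/6400)*q2 = 0.
  k^4: a_4 + q1*a_3 + q2*a_2 = 0, i.e. -683583/819200000 + (-7023/5120000)*q1 + (-1233/512000)*q2 = 0.
Solving this linear system: q1 = -13171/30260, q2 = -47731/484160.
The numerator is Q*f truncated at degree 2: P0 = a_0 = -3/320; P1 = a_1 + q1*a_0 = 387/484160; P2 = a_2 + q1*a_1 + q2*a_0 = -27/484160.

The Pade approximant has numerator coefficients [-3/320, 387/484160, -27/484160]; denominator coefficients [1, -13171/30260, -47731/484160].


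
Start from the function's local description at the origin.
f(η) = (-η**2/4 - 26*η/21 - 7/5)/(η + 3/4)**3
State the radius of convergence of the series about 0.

The radius of convergence is 3/4.

Denominator factor (η + 3/4)^3: pole of order 3 at -3/4, modulus 3/4.
The radius of convergence is the smallest modulus among the singular points: 3/4.


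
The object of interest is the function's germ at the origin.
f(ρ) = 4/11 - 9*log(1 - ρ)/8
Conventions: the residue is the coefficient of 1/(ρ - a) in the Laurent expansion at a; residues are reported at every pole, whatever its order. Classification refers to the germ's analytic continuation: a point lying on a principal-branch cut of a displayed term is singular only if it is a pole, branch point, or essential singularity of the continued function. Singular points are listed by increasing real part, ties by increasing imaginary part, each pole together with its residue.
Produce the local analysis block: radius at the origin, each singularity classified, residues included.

Branch term (-9/8)*log(1 - ρ/(1)): its argument vanishes at ρ = 1, a logarithmic branch point, modulus 1.
The radius of convergence is the smallest modulus among the singular points: 1.

Radius of convergence at 0: 1.
At 1: a logarithmic branch point.
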